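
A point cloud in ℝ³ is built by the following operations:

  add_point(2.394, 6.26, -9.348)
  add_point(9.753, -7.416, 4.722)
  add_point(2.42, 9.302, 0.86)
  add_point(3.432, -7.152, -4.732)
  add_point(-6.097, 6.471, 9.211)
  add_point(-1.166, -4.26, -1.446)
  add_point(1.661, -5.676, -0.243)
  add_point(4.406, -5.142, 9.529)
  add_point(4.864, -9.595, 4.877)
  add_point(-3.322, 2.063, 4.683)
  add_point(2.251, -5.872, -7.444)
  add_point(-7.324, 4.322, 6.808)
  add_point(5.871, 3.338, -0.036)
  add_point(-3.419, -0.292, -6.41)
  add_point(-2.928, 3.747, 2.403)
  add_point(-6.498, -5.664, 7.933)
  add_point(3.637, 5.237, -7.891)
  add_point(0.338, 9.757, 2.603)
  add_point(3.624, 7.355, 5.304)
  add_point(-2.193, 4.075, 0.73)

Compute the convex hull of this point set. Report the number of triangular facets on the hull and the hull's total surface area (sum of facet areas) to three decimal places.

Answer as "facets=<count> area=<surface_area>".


Hull vertices (15/20): indices [0, 1, 2, 3, 4, 7, 8, 10, 11, 12, 13, 15, 16, 17, 18].

Triangle areas on the boundary:
  f1: (p0, p17, p11) → 60.5461
  f2: (p13, p0, p11) → 65.2896
  f3: (p13, p10, p0) → 37.0555
  f4: (p4, p17, p11) → 16.8809
  f5: (p18, p7, p1) → 49.4478
  f6: (p18, p12, p1) → 41.5902
  f7: (p18, p4, p17) → 23.8048
  f8: (p18, p4, p7) → 68.7513
  f9: (p15, p13, p11) → 71.2255
  f10: (p15, p13, p10) → 62.6518
  f11: (p15, p4, p11) → 14.9570
  f12: (p15, p4, p7) → 67.0442
  f13: (p2, p18, p12) → 16.3374
  f14: (p2, p0, p17) → 11.1166
  f15: (p2, p18, p17) → 6.5281
  f16: (p3, p10, p1) → 7.5144
  f17: (p3, p15, p10) → 23.8980
  f18: (p8, p7, p1) → 16.9535
  f19: (p8, p15, p7) → 35.5336
  f20: (p8, p3, p1) → 26.8211
  f21: (p8, p3, p15) → 62.1101
  f22: (p16, p2, p0) → 9.9474
  f23: (p16, p2, p12) → 28.5051
  f24: (p16, p12, p1) → 39.8831
  f25: (p16, p10, p1) → 80.3048
  f26: (p16, p10, p0) → 11.0211
Σ area = 955.719

Check V−E+F: 15 − 39 + 26 = 2.

facets=26 area=955.719


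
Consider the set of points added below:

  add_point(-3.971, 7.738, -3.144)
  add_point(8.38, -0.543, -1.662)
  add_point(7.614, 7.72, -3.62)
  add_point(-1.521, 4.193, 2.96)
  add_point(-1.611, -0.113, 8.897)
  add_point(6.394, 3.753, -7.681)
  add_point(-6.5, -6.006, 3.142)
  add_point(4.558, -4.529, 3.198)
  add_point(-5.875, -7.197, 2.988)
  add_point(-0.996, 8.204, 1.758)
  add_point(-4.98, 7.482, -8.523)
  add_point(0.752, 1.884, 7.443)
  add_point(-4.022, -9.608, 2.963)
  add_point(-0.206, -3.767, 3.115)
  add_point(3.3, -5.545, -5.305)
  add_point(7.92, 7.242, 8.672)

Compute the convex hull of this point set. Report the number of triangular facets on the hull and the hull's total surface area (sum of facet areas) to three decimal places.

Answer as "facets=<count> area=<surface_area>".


facets=22 area=866.623

Extreme-point indices: [0, 1, 2, 4, 5, 6, 7, 8, 9, 10, 12, 14, 15] — 13 of 16 on the boundary.

Facet areas (half cross-product norm):
  f1: (p0, p10, p6) → 39.6189
  f2: (p0, p9, p10) → 5.5654
  f3: (p7, p15, p1) → 46.4525
  f4: (p7, p14, p1) → 27.3862
  f5: (p4, p15, p9) → 56.4842
  f6: (p4, p0, p6) → 67.5902
  f7: (p4, p0, p9) → 27.9770
  f8: (p4, p7, p15) → 55.4354
  f9: (p2, p9, p10) → 55.1260
  f10: (p2, p15, p9) → 53.9450
  f11: (p2, p15, p1) → 50.5207
  f12: (p12, p4, p7) → 45.0147
  f13: (p12, p7, p14) → 42.2180
  f14: (p12, p14, p10) → 92.2913
  f15: (p5, p14, p10) → 60.4910
  f16: (p5, p2, p10) → 34.8153
  f17: (p5, p14, p1) → 30.1957
  f18: (p5, p2, p1) → 21.6810
  f19: (p8, p4, p6) → 6.0134
  f20: (p8, p12, p4) → 14.7316
  f21: (p8, p10, p6) → 10.1206
  f22: (p8, p12, p10) → 22.9491
Σ area = 866.623

Check V−E+F: 13 − 33 + 22 = 2.


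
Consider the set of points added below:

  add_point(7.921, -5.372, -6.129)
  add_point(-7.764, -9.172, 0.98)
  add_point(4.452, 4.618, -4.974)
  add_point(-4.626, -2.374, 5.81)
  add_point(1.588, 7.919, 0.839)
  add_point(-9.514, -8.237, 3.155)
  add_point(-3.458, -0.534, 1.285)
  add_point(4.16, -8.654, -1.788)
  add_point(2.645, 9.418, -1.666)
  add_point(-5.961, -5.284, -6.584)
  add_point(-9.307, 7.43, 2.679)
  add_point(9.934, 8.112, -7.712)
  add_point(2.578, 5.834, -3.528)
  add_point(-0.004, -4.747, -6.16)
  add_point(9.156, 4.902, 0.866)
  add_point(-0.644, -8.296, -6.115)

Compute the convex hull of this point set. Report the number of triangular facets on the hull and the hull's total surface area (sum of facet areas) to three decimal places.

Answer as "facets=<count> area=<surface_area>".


Hull vertices (12/16): indices [0, 1, 3, 4, 5, 7, 8, 9, 10, 11, 14, 15].

Triangle areas on the boundary:
  f1: (p7, p3, p5) → 52.8946
  f2: (p10, p8, p11) → 26.7709
  f3: (p10, p9, p11) → 158.6735
  f4: (p10, p9, p5) → 80.4440
  f5: (p10, p4, p8) → 14.9577
  f6: (p10, p3, p5) → 43.7567
  f7: (p10, p4, p3) → 59.1641
  f8: (p15, p9, p11) → 59.9471
  f9: (p14, p7, p3) → 91.9941
  f10: (p14, p4, p3) → 52.4044
  f11: (p14, p8, p11) → 34.9154
  f12: (p14, p4, p8) → 12.5321
  f13: (p1, p9, p5) → 10.0000
  f14: (p1, p15, p9) → 26.4899
  f15: (p1, p7, p5) → 12.2877
  f16: (p1, p15, p7) → 32.6277
  f17: (p0, p15, p11) → 55.2628
  f18: (p0, p15, p7) → 21.3968
  f19: (p0, p14, p11) → 55.9068
  f20: (p0, p14, p7) → 41.1193
Σ area = 943.546

Check V−E+F: 12 − 30 + 20 = 2.

facets=20 area=943.546


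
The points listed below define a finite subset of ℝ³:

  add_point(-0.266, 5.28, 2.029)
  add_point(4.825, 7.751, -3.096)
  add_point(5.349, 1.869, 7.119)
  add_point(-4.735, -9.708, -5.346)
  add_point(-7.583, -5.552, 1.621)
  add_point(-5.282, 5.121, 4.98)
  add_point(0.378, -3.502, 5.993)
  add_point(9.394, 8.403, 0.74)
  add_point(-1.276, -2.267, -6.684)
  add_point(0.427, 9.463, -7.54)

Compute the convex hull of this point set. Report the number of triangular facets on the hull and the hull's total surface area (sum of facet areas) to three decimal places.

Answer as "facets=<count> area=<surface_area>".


8 of the 10 inputs are extreme points: [2, 3, 4, 5, 6, 7, 8, 9].

Facet areas (half cross-product norm):
  f1: (p3, p9, p4) → 82.1968
  f2: (p5, p9, p4) → 81.9512
  f3: (p5, p9, p7) → 83.6516
  f4: (p8, p9, p7) → 72.7640
  f5: (p8, p3, p7) → 45.3721
  f6: (p8, p3, p9) → 14.7135
  f7: (p2, p5, p7) → 56.3886
  f8: (p2, p3, p7) → 97.0141
  f9: (p6, p3, p4) → 39.1879
  f10: (p6, p2, p3) → 37.0116
  f11: (p6, p5, p4) → 45.5538
  f12: (p6, p2, p5) → 37.4134
Σ area = 693.219

Check V−E+F: 8 − 18 + 12 = 2.

facets=12 area=693.219


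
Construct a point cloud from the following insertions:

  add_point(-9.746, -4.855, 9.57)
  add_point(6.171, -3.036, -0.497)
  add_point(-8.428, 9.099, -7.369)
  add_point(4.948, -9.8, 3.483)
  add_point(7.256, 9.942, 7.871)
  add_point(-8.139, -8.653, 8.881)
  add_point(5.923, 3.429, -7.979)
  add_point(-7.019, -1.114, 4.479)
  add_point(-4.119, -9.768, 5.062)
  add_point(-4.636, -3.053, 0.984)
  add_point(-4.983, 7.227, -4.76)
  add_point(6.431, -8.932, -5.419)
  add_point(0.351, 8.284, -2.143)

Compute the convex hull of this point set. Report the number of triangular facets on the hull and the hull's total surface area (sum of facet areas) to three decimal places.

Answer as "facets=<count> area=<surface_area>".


Hull vertices (9/13): indices [0, 2, 3, 4, 5, 6, 8, 11, 12].

Triangle areas on the boundary:
  f1: (p2, p4, p0) → 212.4681
  f2: (p5, p4, p0) → 45.1775
  f3: (p5, p3, p4) → 144.3257
  f4: (p5, p2, p0) → 41.5727
  f5: (p12, p6, p4) → 56.0790
  f6: (p12, p2, p4) → 29.0541
  f7: (p12, p2, p6) → 46.9430
  f8: (p11, p2, p6) → 89.8799
  f9: (p11, p3, p4) → 91.8078
  f10: (p11, p6, p4) → 106.7821
  f11: (p8, p5, p2) → 64.8859
  f12: (p8, p11, p2) → 163.7474
  f13: (p8, p5, p3) → 15.0169
  f14: (p8, p11, p3) → 39.3945
Σ area = 1147.135

Check V−E+F: 9 − 21 + 14 = 2.

facets=14 area=1147.135


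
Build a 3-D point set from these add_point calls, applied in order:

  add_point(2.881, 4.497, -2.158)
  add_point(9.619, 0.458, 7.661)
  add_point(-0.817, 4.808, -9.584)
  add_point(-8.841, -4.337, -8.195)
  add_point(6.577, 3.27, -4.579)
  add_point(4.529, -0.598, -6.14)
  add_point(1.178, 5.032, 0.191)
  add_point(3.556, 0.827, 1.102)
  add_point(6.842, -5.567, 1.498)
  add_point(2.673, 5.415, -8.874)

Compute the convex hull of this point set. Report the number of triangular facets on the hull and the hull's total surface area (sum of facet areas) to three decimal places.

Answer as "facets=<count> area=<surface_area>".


8 of the 10 inputs are extreme points: [1, 2, 3, 4, 5, 6, 8, 9].

Triangle areas on the boundary:
  f1: (p8, p1, p3) → 68.5606
  f2: (p6, p1, p3) → 82.7006
  f3: (p6, p2, p3) → 61.0565
  f4: (p5, p2, p3) → 50.7882
  f5: (p5, p8, p3) → 64.4612
  f6: (p4, p8, p1) → 47.9854
  f7: (p4, p5, p8) → 21.8047
  f8: (p4, p6, p1) → 44.2026
  f9: (p9, p6, p2) → 16.6035
  f10: (p9, p5, p2) → 12.1627
  f11: (p9, p4, p5) → 14.0157
  f12: (p9, p4, p6) → 22.8422
Σ area = 507.184

Euler: V−E+F = 8−18+12 = 2.

facets=12 area=507.184


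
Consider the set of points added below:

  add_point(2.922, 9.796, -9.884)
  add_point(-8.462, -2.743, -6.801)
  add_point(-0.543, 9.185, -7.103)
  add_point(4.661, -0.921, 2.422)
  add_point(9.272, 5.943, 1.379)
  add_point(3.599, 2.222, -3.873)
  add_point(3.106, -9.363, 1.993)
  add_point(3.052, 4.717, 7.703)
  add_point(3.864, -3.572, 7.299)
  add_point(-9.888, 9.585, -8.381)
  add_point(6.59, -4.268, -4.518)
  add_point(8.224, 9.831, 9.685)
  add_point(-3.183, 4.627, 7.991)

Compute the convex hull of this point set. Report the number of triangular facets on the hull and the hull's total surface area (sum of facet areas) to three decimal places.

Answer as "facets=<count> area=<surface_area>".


Hull vertices (9/13): indices [0, 1, 4, 6, 8, 9, 10, 11, 12].

Facet areas (half cross-product norm):
  f1: (p12, p11, p9) → 109.4163
  f2: (p0, p11, p9) → 129.3412
  f3: (p0, p11, p4) → 50.8365
  f4: (p8, p12, p6) → 36.0862
  f5: (p8, p12, p11) → 66.0507
  f6: (p8, p6, p4) → 47.0849
  f7: (p8, p11, p4) → 56.7310
  f8: (p1, p0, p9) → 80.4153
  f9: (p1, p12, p9) → 104.2982
  f10: (p1, p12, p6) → 118.8267
  f11: (p10, p6, p4) → 53.0153
  f12: (p10, p0, p4) → 78.5372
  f13: (p10, p1, p6) → 66.9970
  f14: (p10, p1, p0) → 109.8746
Σ area = 1107.511

Euler characteristic 9−21+14 = 2 ✓

facets=14 area=1107.511


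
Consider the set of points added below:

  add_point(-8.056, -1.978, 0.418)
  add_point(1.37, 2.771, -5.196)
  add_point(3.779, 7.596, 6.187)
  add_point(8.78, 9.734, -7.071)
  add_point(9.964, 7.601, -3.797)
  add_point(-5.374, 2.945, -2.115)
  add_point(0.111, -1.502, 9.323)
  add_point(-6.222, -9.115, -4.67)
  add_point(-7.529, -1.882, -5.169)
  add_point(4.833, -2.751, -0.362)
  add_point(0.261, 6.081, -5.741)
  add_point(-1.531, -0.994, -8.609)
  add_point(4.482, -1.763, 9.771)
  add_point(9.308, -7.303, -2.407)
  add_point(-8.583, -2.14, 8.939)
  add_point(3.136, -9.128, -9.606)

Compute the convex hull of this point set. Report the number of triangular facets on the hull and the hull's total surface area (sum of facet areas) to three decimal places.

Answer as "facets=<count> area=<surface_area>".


facets=22 area=1107.958

Extreme-point indices: [0, 2, 3, 4, 5, 7, 8, 10, 11, 12, 13, 14, 15] — 13 of 16 on the boundary.

Per-facet area ½‖(b−a)×(c−a)‖:
  f1: (p2, p12, p14) → 65.6464
  f2: (p2, p12, p4) → 56.8566
  f3: (p13, p12, p4) → 101.8679
  f4: (p7, p13, p15) → 49.8629
  f5: (p7, p12, p14) → 100.9748
  f6: (p7, p13, p12) → 110.7841
  f7: (p3, p13, p4) → 24.8877
  f8: (p3, p13, p15) → 85.2762
  f9: (p3, p2, p4) → 20.3442
  f10: (p0, p7, p14) → 31.5571
  f11: (p0, p7, p8) → 20.6270
  f12: (p11, p3, p15) → 67.5412
  f13: (p11, p7, p15) → 43.5417
  f14: (p11, p7, p8) → 25.6783
  f15: (p5, p0, p8) → 15.2886
  f16: (p5, p2, p14) → 80.7827
  f17: (p5, p0, p14) → 23.4156
  f18: (p10, p11, p8) → 27.0974
  f19: (p10, p11, p3) → 31.6268
  f20: (p10, p5, p8) → 21.0795
  f21: (p10, p3, p2) → 57.8286
  f22: (p10, p5, p2) → 45.3924
Σ area = 1107.958

Euler: V−E+F = 13−33+22 = 2.


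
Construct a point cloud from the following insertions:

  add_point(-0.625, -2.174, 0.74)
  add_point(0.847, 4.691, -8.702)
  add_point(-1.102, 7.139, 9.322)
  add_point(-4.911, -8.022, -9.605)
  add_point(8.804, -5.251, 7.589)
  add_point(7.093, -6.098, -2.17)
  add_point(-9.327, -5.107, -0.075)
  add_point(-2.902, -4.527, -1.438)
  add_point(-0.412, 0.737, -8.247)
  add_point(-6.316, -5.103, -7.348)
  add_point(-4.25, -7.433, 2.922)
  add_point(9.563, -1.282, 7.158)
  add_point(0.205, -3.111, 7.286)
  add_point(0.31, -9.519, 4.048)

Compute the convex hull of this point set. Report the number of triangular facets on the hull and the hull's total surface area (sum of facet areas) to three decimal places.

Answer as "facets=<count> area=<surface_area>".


Extreme-point indices: [1, 2, 3, 4, 5, 6, 9, 10, 11, 12, 13] — 11 of 14 on the boundary.

Per-facet area ½‖(b−a)×(c−a)‖:
  f1: (p1, p2, p6) → 131.1217
  f2: (p1, p2, p11) → 119.2668
  f3: (p9, p3, p6) → 11.6206
  f4: (p9, p1, p6) → 45.4066
  f5: (p9, p1, p3) → 22.8278
  f6: (p10, p2, p6) → 51.4081
  f7: (p10, p3, p6) → 34.5411
  f8: (p10, p13, p3) → 31.2772
  f9: (p4, p2, p11) → 25.1582
  f10: (p12, p4, p2) → 43.7596
  f11: (p12, p4, p13) → 31.0938
  f12: (p12, p10, p2) → 32.1804
  f13: (p12, p10, p13) → 17.7325
  f14: (p5, p13, p3) → 66.7582
  f15: (p5, p4, p13) → 43.0044
  f16: (p5, p1, p3) → 86.1123
  f17: (p5, p1, p11) → 74.9048
  f18: (p5, p4, p11) → 20.2041
Σ area = 888.378

Euler characteristic 11−27+18 = 2 ✓

facets=18 area=888.378


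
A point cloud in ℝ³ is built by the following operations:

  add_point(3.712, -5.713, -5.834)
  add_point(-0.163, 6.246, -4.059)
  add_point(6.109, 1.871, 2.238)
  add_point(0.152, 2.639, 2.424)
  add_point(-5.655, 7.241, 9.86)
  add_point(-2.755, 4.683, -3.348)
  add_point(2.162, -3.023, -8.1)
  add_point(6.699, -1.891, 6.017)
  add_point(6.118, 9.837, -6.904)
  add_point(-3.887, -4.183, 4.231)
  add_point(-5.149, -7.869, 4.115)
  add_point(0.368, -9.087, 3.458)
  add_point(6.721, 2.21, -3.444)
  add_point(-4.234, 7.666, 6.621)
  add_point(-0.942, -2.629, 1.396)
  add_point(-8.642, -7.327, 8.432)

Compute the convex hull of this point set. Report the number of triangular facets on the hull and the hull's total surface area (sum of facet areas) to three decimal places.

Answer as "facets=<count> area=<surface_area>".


facets=18 area=864.302

Points on the hull: [0, 4, 5, 6, 7, 8, 10, 11, 12, 13, 15] (11 of 16).

Per-facet area ½‖(b−a)×(c−a)‖:
  f1: (p7, p4, p15) → 106.8234
  f2: (p7, p8, p12) → 29.1585
  f3: (p7, p8, p4) → 134.4170
  f4: (p5, p4, p15) → 100.0250
  f5: (p5, p6, p15) → 91.7321
  f6: (p5, p8, p6) → 54.9661
  f7: (p11, p7, p15) → 49.3131
  f8: (p0, p7, p12) → 45.1272
  f9: (p0, p8, p12) → 27.0761
  f10: (p0, p8, p6) → 22.5411
  f11: (p0, p11, p7) → 50.6166
  f12: (p13, p8, p4) → 7.2143
  f13: (p13, p5, p4) → 8.7288
  f14: (p13, p5, p8) → 54.6035
  f15: (p10, p11, p15) → 11.0547
  f16: (p10, p0, p11) → 27.8633
  f17: (p10, p6, p15) → 18.1535
  f18: (p10, p0, p6) → 24.8873
Σ area = 864.302

Euler characteristic 11−27+18 = 2 ✓


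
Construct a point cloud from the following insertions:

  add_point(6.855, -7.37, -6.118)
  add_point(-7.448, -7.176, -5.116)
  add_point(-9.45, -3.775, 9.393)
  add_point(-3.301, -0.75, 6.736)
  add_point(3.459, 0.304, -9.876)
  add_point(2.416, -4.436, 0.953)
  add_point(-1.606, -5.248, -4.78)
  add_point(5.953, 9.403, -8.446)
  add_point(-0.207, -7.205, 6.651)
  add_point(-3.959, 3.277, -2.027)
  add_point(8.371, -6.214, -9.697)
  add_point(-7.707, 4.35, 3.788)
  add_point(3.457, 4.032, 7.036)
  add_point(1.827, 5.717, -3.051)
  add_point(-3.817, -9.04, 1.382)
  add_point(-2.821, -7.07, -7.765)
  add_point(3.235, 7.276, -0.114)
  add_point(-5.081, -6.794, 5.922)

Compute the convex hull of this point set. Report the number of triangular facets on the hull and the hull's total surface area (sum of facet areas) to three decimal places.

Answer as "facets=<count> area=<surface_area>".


facets=24 area=1012.505

14 of the 18 inputs are extreme points: [0, 1, 2, 4, 7, 8, 9, 10, 11, 12, 14, 15, 16, 17].

Triangle areas on the boundary:
  f1: (p4, p7, p10) → 31.1371
  f2: (p1, p4, p7) → 50.4126
  f3: (p12, p7, p10) → 128.0927
  f4: (p14, p1, p2) → 41.2455
  f5: (p15, p4, p10) → 39.4956
  f6: (p15, p1, p4) → 19.6163
  f7: (p15, p14, p1) → 20.4579
  f8: (p11, p1, p2) → 69.7232
  f9: (p11, p12, p2) → 58.2888
  f10: (p8, p12, p2) → 60.4381
  f11: (p9, p1, p7) → 65.1401
  f12: (p9, p11, p7) → 31.8724
  f13: (p9, p11, p1) → 39.2443
  f14: (p16, p12, p7) → 13.0289
  f15: (p16, p11, p7) → 41.7843
  f16: (p16, p11, p12) → 43.6801
  f17: (p0, p8, p14) → 43.6824
  f18: (p0, p15, p10) → 19.4590
  f19: (p0, p15, p14) → 46.1019
  f20: (p0, p12, p10) → 30.1997
  f21: (p0, p8, p12) → 85.7527
  f22: (p17, p14, p2) → 8.7968
  f23: (p17, p8, p2) → 12.0848
  f24: (p17, p8, p14) → 12.7699
Σ area = 1012.505

Check V−E+F: 14 − 36 + 24 = 2.


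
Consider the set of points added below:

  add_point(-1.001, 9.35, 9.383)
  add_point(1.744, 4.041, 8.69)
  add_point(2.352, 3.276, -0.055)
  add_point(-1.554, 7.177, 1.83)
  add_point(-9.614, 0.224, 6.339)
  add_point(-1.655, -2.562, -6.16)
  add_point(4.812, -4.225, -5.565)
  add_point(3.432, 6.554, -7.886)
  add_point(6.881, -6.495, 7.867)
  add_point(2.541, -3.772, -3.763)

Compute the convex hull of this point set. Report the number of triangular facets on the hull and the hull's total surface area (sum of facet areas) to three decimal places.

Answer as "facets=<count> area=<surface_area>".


facets=12 area=721.526

8 of the 10 inputs are extreme points: [0, 1, 3, 4, 5, 6, 7, 8].

Per-facet area ½‖(b−a)×(c−a)‖:
  f1: (p0, p8, p4) → 107.2242
  f2: (p5, p8, p4) → 117.8044
  f3: (p5, p7, p4) → 77.6329
  f4: (p3, p0, p4) → 44.9604
  f5: (p3, p7, p4) → 49.1001
  f6: (p3, p7, p0) → 23.6957
  f7: (p1, p0, p8) → 1.8034
  f8: (p1, p7, p8) → 98.9768
  f9: (p1, p7, p0) → 50.6722
  f10: (p6, p7, p8) → 70.7469
  f11: (p6, p5, p8) → 44.4407
  f12: (p6, p5, p7) → 34.4686
Σ area = 721.526

Check V−E+F: 8 − 18 + 12 = 2.


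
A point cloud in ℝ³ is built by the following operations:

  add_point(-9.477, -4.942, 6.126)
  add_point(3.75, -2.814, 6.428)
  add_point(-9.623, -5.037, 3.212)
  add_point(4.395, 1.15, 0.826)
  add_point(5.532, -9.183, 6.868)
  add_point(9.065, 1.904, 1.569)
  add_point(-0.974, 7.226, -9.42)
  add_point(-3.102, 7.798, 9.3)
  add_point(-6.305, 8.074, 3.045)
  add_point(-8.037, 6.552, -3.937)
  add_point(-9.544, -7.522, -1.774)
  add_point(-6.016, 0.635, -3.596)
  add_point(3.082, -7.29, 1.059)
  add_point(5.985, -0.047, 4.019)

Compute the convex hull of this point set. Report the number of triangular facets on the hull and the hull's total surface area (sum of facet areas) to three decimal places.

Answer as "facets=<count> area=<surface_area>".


Points on the hull: [0, 2, 4, 5, 6, 7, 8, 9, 10, 12] (10 of 14).

Facet areas (half cross-product norm):
  f1: (p7, p6, p5) → 118.2188
  f2: (p7, p6, p8) → 36.9006
  f3: (p12, p6, p5) → 86.3856
  f4: (p9, p6, p8) → 30.4993
  f5: (p0, p7, p8) → 47.9196
  f6: (p0, p9, p2) → 17.4731
  f7: (p0, p9, p8) → 50.5030
  f8: (p10, p12, p6) → 112.2841
  f9: (p10, p9, p2) → 38.0296
  f10: (p10, p9, p6) → 62.1723
  f11: (p10, p0, p2) → 3.4226
  f12: (p4, p7, p5) → 99.1282
  f13: (p4, p12, p5) → 36.1421
  f14: (p4, p0, p7) → 111.8031
  f15: (p4, p10, p12) → 35.5430
  f16: (p4, p10, p0) → 64.8524
Σ area = 951.277

Check V−E+F: 10 − 24 + 16 = 2.

facets=16 area=951.277


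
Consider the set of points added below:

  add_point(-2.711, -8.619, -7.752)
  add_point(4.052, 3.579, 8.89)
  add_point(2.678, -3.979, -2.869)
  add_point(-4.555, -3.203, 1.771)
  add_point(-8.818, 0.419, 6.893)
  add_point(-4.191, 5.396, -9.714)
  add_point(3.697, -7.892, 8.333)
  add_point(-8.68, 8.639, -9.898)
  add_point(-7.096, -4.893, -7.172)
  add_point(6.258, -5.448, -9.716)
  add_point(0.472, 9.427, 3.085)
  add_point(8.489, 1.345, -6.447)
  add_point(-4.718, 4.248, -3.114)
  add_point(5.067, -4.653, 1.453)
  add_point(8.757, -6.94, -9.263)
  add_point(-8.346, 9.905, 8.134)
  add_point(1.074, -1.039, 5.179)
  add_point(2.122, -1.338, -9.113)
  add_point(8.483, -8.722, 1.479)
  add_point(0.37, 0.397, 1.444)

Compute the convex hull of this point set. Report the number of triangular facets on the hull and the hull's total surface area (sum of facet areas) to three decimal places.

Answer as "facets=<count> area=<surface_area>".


Extreme-point indices: [0, 1, 4, 5, 6, 7, 8, 9, 10, 11, 14, 15, 18] — 13 of 20 on the boundary.

Per-facet area ½‖(b−a)×(c−a)‖:
  f1: (p7, p15, p4) → 84.8466
  f2: (p6, p15, p4) → 62.9204
  f3: (p0, p6, p4) → 121.3811
  f4: (p1, p6, p15) → 72.5645
  f5: (p8, p7, p4) → 103.5562
  f6: (p8, p0, p4) → 39.9982
  f7: (p8, p0, p7) → 28.9192
  f8: (p9, p0, p14) → 11.5830
  f9: (p9, p0, p7) → 89.2606
  f10: (p9, p5, p7) → 7.5259
  f11: (p18, p1, p6) → 47.9099
  f12: (p18, p0, p14) → 62.6662
  f13: (p18, p0, p6) → 60.7557
  f14: (p10, p7, p15) → 80.5532
  f15: (p10, p1, p15) → 45.6249
  f16: (p11, p5, p7) → 13.9210
  f17: (p11, p10, p7) → 114.6076
  f18: (p11, p9, p14) → 11.4759
  f19: (p11, p9, p5) → 53.5739
  f20: (p11, p10, p1) → 65.8932
  f21: (p11, p18, p14) → 47.0397
  f22: (p11, p18, p1) → 90.6181
Σ area = 1317.195

Euler: V−E+F = 13−33+22 = 2.

facets=22 area=1317.195


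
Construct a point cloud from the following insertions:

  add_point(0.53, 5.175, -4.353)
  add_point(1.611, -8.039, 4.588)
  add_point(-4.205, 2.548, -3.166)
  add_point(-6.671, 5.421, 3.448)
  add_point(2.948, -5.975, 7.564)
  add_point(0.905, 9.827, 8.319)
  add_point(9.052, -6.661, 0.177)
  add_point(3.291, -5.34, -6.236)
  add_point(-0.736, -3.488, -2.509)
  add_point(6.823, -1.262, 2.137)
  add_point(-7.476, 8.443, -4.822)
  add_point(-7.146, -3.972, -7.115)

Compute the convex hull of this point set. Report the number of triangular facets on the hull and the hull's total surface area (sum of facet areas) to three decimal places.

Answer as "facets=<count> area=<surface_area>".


facets=16 area=803.781

Extreme-point indices: [0, 1, 3, 4, 5, 6, 7, 9, 10, 11] — 10 of 12 on the boundary.

Triangle areas on the boundary:
  f1: (p4, p5, p6) → 75.2500
  f2: (p7, p11, p10) → 66.0626
  f3: (p3, p11, p10) → 55.0326
  f4: (p3, p5, p10) → 41.1271
  f5: (p3, p4, p5) → 74.5610
  f6: (p1, p4, p6) → 16.9071
  f7: (p1, p7, p6) → 37.6593
  f8: (p1, p7, p11) → 59.5420
  f9: (p1, p3, p11) → 97.4939
  f10: (p1, p3, p4) → 29.8521
  f11: (p0, p7, p6) → 47.2894
  f12: (p0, p5, p10) → 58.3892
  f13: (p0, p7, p10) → 38.8584
  f14: (p9, p5, p6) → 6.9394
  f15: (p9, p0, p6) → 29.0457
  f16: (p9, p0, p5) → 69.7706
Σ area = 803.781

Euler characteristic 10−24+16 = 2 ✓


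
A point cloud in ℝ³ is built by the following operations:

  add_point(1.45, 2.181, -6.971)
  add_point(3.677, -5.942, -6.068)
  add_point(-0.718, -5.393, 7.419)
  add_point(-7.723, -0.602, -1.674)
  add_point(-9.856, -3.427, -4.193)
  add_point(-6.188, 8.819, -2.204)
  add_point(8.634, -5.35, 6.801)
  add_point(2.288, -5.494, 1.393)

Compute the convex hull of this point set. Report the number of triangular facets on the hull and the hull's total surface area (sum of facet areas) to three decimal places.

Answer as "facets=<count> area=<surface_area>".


facets=10 area=598.266

Extreme-point indices: [0, 1, 2, 3, 4, 5, 6] — 7 of 8 on the boundary.

Facet areas (half cross-product norm):
  f1: (p2, p5, p6) → 81.4197
  f2: (p2, p1, p4) → 88.6962
  f3: (p2, p1, p6) → 61.7662
  f4: (p0, p5, p4) → 65.2014
  f5: (p0, p1, p4) → 53.5243
  f6: (p0, p5, p6) → 94.5375
  f7: (p0, p1, p6) → 57.7790
  f8: (p3, p5, p4) → 15.0814
  f9: (p3, p2, p4) → 24.1304
  f10: (p3, p2, p5) → 56.1296
Σ area = 598.266

Check V−E+F: 7 − 15 + 10 = 2.


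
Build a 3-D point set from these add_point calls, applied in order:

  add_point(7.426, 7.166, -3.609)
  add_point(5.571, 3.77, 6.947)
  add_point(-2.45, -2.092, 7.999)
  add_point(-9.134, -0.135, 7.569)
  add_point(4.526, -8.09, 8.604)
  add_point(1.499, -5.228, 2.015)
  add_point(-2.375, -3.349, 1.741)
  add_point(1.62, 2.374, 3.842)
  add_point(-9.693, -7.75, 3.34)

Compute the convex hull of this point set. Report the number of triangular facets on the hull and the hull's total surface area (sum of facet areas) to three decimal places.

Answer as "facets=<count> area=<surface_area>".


facets=10 area=549.065

Points on the hull: [0, 1, 2, 3, 4, 5, 8] (7 of 9).

Per-facet area ½‖(b−a)×(c−a)‖:
  f1: (p1, p4, p0) → 60.6219
  f2: (p3, p0, p8) → 92.4169
  f3: (p3, p1, p0) → 82.2960
  f4: (p3, p4, p8) → 64.7304
  f5: (p5, p0, p8) → 67.7457
  f6: (p5, p4, p8) → 44.1125
  f7: (p5, p4, p0) → 51.0192
  f8: (p2, p1, p4) → 44.9384
  f9: (p2, p3, p4) → 13.2480
  f10: (p2, p3, p1) → 27.9362
Σ area = 549.065

Check V−E+F: 7 − 15 + 10 = 2.


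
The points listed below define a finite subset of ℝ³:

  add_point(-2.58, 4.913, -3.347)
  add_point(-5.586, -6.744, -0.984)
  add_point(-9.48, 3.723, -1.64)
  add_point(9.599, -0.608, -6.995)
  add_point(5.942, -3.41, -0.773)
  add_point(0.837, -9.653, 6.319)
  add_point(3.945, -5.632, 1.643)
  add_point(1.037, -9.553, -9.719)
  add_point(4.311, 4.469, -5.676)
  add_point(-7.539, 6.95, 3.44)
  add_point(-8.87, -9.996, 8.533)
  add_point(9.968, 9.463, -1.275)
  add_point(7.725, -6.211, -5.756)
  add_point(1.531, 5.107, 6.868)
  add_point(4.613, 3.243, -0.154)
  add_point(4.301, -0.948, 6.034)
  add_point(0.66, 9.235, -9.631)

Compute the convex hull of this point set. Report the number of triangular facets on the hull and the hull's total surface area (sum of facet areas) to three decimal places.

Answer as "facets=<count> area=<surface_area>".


facets=20 area=1238.615

Extreme-point indices: [1, 2, 3, 5, 7, 9, 10, 11, 12, 13, 15, 16] — 12 of 17 on the boundary.

Per-facet area ½‖(b−a)×(c−a)‖:
  f1: (p16, p7, p2) → 122.2509
  f2: (p9, p10, p2) → 53.8642
  f3: (p9, p16, p2) → 44.3567
  f4: (p9, p16, p11) → 96.2164
  f5: (p1, p7, p2) → 58.2663
  f6: (p1, p10, p2) → 57.5603
  f7: (p1, p10, p7) → 35.9385
  f8: (p5, p10, p7) → 77.6652
  f9: (p3, p16, p11) → 67.3636
  f10: (p3, p16, p7) → 85.9006
  f11: (p13, p9, p10) → 85.6332
  f12: (p13, p9, p11) → 58.2987
  f13: (p12, p5, p7) → 60.3973
  f14: (p12, p3, p7) → 21.8806
  f15: (p12, p3, p11) → 24.4438
  f16: (p15, p5, p10) → 42.8150
  f17: (p15, p13, p10) → 53.6577
  f18: (p15, p13, p11) → 41.9272
  f19: (p15, p12, p11) → 89.4742
  f20: (p15, p12, p5) → 60.7046
Σ area = 1238.615

Check V−E+F: 12 − 30 + 20 = 2.


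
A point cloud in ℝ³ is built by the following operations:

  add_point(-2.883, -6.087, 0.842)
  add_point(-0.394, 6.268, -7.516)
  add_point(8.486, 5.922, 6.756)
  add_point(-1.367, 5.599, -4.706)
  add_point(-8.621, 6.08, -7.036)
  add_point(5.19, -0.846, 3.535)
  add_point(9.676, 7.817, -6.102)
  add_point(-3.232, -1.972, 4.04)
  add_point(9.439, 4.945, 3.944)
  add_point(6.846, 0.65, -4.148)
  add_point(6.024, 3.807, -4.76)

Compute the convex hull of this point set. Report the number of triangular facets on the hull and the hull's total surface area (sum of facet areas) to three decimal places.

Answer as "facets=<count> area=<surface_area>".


facets=14 area=610.812

Points on the hull: [0, 1, 2, 4, 5, 6, 7, 8, 9] (9 of 11).

Per-facet area ½‖(b−a)×(c−a)‖:
  f1: (p2, p6, p4) → 119.9135
  f2: (p7, p0, p4) → 38.4315
  f3: (p7, p2, p4) → 104.8179
  f4: (p9, p0, p4) → 94.6045
  f5: (p1, p6, p4) → 9.8729
  f6: (p1, p9, p4) → 28.4630
  f7: (p1, p9, p6) → 36.5003
  f8: (p5, p9, p0) → 39.9806
  f9: (p5, p7, p0) → 22.2299
  f10: (p5, p7, p2) → 30.4889
  f11: (p8, p5, p2) → 11.1586
  f12: (p8, p5, p9) → 28.0857
  f13: (p8, p2, p6) → 10.1025
  f14: (p8, p9, p6) → 36.1622
Σ area = 610.812

Euler: V−E+F = 9−21+14 = 2.


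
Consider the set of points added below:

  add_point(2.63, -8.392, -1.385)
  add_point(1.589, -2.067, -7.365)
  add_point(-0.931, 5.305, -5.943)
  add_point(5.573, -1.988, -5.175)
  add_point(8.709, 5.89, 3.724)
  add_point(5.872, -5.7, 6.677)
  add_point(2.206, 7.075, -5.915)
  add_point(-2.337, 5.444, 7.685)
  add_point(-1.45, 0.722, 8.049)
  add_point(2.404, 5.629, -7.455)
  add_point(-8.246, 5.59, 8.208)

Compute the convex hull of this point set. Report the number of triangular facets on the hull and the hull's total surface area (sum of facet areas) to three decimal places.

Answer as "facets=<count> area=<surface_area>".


facets=18 area=680.907

11 of the 11 inputs are extreme points: [0, 1, 2, 3, 4, 5, 6, 7, 8, 9, 10].

Area of each hull facet:
  f1: (p5, p0, p10) → 82.5031
  f2: (p6, p4, p10) → 96.9306
  f3: (p6, p9, p4) → 10.8938
  f4: (p1, p0, p10) → 85.7165
  f5: (p7, p4, p10) → 9.0756
  f6: (p7, p5, p4) → 68.0314
  f7: (p2, p1, p10) → 59.7235
  f8: (p2, p1, p9) → 13.9720
  f9: (p2, p6, p10) → 26.4925
  f10: (p2, p6, p9) → 3.6906
  f11: (p3, p9, p4) → 50.4529
  f12: (p3, p1, p9) → 17.5003
  f13: (p3, p1, p0) → 18.0865
  f14: (p3, p5, p4) → 65.8870
  f15: (p3, p5, p0) → 36.3490
  f16: (p8, p5, p10) → 6.3758
  f17: (p8, p7, p10) → 14.0047
  f18: (p8, p7, p5) → 15.2212
Σ area = 680.907

Euler: V−E+F = 11−27+18 = 2.


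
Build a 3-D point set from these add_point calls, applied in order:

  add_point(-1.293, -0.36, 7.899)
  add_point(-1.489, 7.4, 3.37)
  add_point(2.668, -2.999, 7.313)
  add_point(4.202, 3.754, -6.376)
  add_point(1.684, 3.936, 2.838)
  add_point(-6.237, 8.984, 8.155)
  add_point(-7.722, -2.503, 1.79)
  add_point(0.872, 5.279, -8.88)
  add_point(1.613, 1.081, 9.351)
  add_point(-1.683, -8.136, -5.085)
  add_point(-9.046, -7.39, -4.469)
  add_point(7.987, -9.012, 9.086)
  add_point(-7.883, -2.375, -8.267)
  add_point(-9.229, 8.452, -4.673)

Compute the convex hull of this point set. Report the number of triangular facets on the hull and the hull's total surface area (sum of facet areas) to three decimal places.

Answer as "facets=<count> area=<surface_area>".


facets=22 area=1008.437

Extreme-point indices: [0, 1, 3, 4, 5, 6, 7, 8, 9, 10, 11, 12, 13] — 13 of 14 on the boundary.

Area of each hull facet:
  f1: (p1, p7, p13) → 59.2502
  f2: (p1, p5, p13) → 38.8180
  f3: (p9, p10, p11) → 55.4293
  f4: (p6, p10, p11) → 72.4369
  f5: (p6, p5, p13) → 73.9166
  f6: (p6, p10, p13) → 51.2578
  f7: (p3, p1, p7) → 26.3103
  f8: (p3, p9, p11) → 113.6164
  f9: (p3, p9, p7) → 29.5562
  f10: (p8, p1, p5) → 31.9223
  f11: (p12, p9, p7) → 52.4853
  f12: (p12, p9, p10) → 23.4833
  f13: (p12, p7, p13) → 57.3350
  f14: (p12, p10, p13) → 31.1171
  f15: (p0, p6, p11) → 52.8626
  f16: (p0, p6, p5) → 47.9696
  f17: (p0, p8, p11) → 21.1403
  f18: (p0, p8, p5) → 18.7880
  f19: (p4, p3, p1) → 21.5470
  f20: (p4, p8, p1) → 16.5222
  f21: (p4, p3, p11) → 72.3584
  f22: (p4, p8, p11) → 40.3138
Σ area = 1008.437

Euler characteristic 13−33+22 = 2 ✓


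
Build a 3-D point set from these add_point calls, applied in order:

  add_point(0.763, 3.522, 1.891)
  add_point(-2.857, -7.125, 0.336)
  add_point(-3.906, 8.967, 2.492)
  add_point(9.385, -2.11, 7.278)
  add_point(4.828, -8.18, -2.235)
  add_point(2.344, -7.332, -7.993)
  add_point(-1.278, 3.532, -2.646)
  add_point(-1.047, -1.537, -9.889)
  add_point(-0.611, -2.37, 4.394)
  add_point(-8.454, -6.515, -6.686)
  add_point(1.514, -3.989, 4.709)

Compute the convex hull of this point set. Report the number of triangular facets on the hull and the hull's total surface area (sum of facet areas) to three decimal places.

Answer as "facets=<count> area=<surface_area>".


Hull vertices (10/11): indices [1, 2, 3, 4, 5, 6, 7, 8, 9, 10].

Triangle areas on the boundary:
  f1: (p7, p2, p9) → 78.0424
  f2: (p8, p2, p9) → 84.8664
  f3: (p8, p2, p3) → 59.6436
  f4: (p6, p2, p3) → 61.7980
  f5: (p6, p7, p3) → 65.9893
  f6: (p6, p7, p2) → 12.6647
  f7: (p5, p7, p3) → 60.3790
  f8: (p5, p4, p3) → 23.5381
  f9: (p5, p7, p9) → 32.7109
  f10: (p5, p4, p9) → 33.0324
  f11: (p1, p4, p3) → 49.6833
  f12: (p1, p4, p9) → 34.4758
  f13: (p1, p8, p9) → 23.0085
  f14: (p10, p8, p3) → 8.8253
  f15: (p10, p1, p3) → 14.2224
  f16: (p10, p1, p8) → 8.8960
Σ area = 651.776

Check V−E+F: 10 − 24 + 16 = 2.

facets=16 area=651.776


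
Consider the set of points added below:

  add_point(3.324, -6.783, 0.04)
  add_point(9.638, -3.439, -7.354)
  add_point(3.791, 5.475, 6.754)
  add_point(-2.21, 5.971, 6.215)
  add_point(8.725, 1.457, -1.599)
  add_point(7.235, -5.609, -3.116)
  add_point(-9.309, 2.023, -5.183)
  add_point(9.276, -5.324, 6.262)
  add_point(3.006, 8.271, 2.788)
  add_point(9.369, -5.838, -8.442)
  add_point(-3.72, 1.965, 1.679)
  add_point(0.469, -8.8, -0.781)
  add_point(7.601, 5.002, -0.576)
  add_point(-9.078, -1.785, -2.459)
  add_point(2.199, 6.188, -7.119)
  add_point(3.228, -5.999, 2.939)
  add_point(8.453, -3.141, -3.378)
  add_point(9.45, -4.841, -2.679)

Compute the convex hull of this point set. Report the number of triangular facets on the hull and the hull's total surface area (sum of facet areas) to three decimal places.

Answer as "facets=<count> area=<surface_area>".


facets=24 area=858.421

Points on the hull: [1, 2, 3, 4, 6, 7, 8, 9, 11, 12, 13, 14, 15, 17] (14 of 18).

Area of each hull facet:
  f1: (p3, p8, p6) → 46.4139
  f2: (p14, p8, p6) → 62.9153
  f3: (p9, p14, p6) → 85.3546
  f4: (p9, p14, p1) → 12.0662
  f5: (p17, p9, p1) → 6.4123
  f6: (p13, p3, p6) → 31.5953
  f7: (p13, p9, p6) → 46.4051
  f8: (p13, p9, p11) → 67.7574
  f9: (p12, p14, p1) → 45.7216
  f10: (p12, p14, p8) → 27.9285
  f11: (p7, p9, p11) → 69.3159
  f12: (p7, p17, p9) → 5.9126
  f13: (p7, p17, p1) → 5.1575
  f14: (p15, p7, p11) → 10.6213
  f15: (p15, p7, p3) → 46.4549
  f16: (p15, p13, p11) → 31.7296
  f17: (p15, p13, p3) → 81.3564
  f18: (p2, p3, p8) → 14.2768
  f19: (p2, p7, p3) → 31.3295
  f20: (p2, p12, p8) → 16.1360
  f21: (p2, p7, p12) → 47.9174
  f22: (p4, p12, p1) → 8.2570
  f23: (p4, p7, p1) → 39.1389
  f24: (p4, p7, p12) → 18.2470
Σ area = 858.421

Euler characteristic 14−36+24 = 2 ✓


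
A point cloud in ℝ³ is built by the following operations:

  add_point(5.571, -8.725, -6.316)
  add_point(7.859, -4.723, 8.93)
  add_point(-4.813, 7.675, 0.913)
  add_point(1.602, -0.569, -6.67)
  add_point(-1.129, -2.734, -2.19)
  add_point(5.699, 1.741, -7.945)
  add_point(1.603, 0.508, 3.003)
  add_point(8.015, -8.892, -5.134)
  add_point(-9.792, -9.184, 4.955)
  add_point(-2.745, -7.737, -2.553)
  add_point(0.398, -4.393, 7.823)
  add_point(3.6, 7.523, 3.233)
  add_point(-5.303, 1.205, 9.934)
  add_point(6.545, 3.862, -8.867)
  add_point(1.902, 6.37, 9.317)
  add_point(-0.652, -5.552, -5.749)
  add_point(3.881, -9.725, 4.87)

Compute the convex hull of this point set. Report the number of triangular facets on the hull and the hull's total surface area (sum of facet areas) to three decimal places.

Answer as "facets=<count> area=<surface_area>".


facets=22 area=1048.129

Hull vertices (13/17): indices [0, 1, 2, 3, 7, 8, 9, 11, 12, 13, 14, 15, 16].

Triangle areas on the boundary:
  f1: (p12, p2, p8) → 67.5951
  f2: (p1, p12, p8) → 89.3776
  f3: (p15, p2, p8) → 107.5265
  f4: (p16, p1, p8) → 44.9970
  f5: (p16, p1, p7) → 39.8645
  f6: (p14, p12, p2) → 44.5638
  f7: (p14, p1, p12) → 55.5246
  f8: (p9, p15, p8) → 9.1940
  f9: (p13, p1, p7) → 98.0672
  f10: (p0, p13, p7) → 17.4627
  f11: (p0, p13, p15) → 42.1186
  f12: (p0, p9, p15) → 14.9068
  f13: (p0, p9, p8) → 21.3099
  f14: (p0, p16, p8) → 76.8099
  f15: (p0, p16, p7) → 14.7353
  f16: (p3, p15, p2) → 34.4217
  f17: (p3, p13, p2) → 44.7392
  f18: (p3, p13, p15) → 8.0892
  f19: (p11, p14, p2) → 28.0218
  f20: (p11, p13, p2) → 56.6314
  f21: (p11, p14, p1) → 40.4423
  f22: (p11, p13, p1) → 91.7304
Σ area = 1048.129

Euler characteristic 13−33+22 = 2 ✓


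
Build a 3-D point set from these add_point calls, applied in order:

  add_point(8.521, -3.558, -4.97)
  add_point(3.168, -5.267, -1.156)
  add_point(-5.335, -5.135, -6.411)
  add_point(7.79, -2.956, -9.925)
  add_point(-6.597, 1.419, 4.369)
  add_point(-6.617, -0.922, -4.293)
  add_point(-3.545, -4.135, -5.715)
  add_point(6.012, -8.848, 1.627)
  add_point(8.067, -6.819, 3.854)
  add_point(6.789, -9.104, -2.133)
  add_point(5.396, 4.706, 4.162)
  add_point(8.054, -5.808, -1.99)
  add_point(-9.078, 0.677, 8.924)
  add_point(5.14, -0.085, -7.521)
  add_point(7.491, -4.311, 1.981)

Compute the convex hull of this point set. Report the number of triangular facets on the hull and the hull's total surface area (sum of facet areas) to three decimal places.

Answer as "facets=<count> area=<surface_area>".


Extreme-point indices: [0, 2, 3, 4, 5, 7, 8, 9, 10, 11, 12, 13] — 12 of 15 on the boundary.

Triangle areas on the boundary:
  f1: (p8, p10, p12) → 93.2077
  f2: (p8, p10, p0) → 53.1291
  f3: (p4, p10, p12) → 28.0559
  f4: (p4, p5, p12) → 14.0660
  f5: (p4, p5, p10) → 55.7128
  f6: (p13, p5, p10) → 75.6317
  f7: (p7, p8, p12) → 35.0794
  f8: (p7, p8, p9) → 5.9935
  f9: (p11, p9, p0) → 5.4618
  f10: (p11, p8, p0) → 5.2596
  f11: (p11, p8, p9) → 10.4041
  f12: (p3, p10, p0) → 25.8145
  f13: (p3, p13, p10) → 20.3867
  f14: (p3, p9, p0) → 14.1752
  f15: (p3, p13, p5) → 21.2704
  f16: (p2, p3, p9) → 63.1219
  f17: (p2, p3, p5) → 32.7646
  f18: (p2, p7, p9) → 25.7333
  f19: (p2, p5, p12) → 27.1190
  f20: (p2, p7, p12) → 117.3750
Σ area = 729.762

Euler: V−E+F = 12−30+20 = 2.

facets=20 area=729.762


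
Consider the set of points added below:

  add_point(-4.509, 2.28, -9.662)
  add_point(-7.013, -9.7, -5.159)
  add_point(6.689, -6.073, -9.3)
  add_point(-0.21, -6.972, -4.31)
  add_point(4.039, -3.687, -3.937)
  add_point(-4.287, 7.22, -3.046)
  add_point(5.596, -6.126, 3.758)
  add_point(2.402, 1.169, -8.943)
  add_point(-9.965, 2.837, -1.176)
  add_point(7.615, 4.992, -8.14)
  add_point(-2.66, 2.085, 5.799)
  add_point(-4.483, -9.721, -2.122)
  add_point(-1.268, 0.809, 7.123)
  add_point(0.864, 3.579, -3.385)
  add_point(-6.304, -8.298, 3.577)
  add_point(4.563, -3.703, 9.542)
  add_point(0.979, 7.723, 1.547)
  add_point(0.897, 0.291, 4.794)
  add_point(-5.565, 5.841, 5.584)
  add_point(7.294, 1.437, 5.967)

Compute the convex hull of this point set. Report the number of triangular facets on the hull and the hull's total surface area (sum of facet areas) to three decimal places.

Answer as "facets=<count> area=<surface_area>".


facets=22 area=1063.852

Extreme-point indices: [0, 1, 2, 5, 6, 8, 9, 11, 14, 15, 16, 18, 19] — 13 of 20 on the boundary.

Triangle areas on the boundary:
  f1: (p6, p14, p11) → 36.1503
  f2: (p6, p14, p15) → 38.3278
  f3: (p18, p14, p8) → 53.9282
  f4: (p18, p14, p15) → 84.4412
  f5: (p19, p16, p9) → 59.3999
  f6: (p19, p6, p15) → 20.9921
  f7: (p19, p18, p15) → 46.1072
  f8: (p19, p18, p16) → 38.9342
  f9: (p2, p0, p9) → 66.4774
  f10: (p2, p6, p11) → 72.9712
  f11: (p2, p19, p9) → 80.3902
  f12: (p2, p19, p6) → 51.1067
  f13: (p5, p16, p9) → 41.8736
  f14: (p5, p0, p9) → 50.0099
  f15: (p5, p0, p8) → 30.1564
  f16: (p5, p18, p8) → 29.2399
  f17: (p5, p18, p16) → 26.4151
  f18: (p1, p2, p11) → 27.0293
  f19: (p1, p2, p0) → 83.3491
  f20: (p1, p0, p8) → 61.8851
  f21: (p1, p14, p8) → 54.2949
  f22: (p1, p14, p11) → 10.3727
Σ area = 1063.852

Check V−E+F: 13 − 33 + 22 = 2.


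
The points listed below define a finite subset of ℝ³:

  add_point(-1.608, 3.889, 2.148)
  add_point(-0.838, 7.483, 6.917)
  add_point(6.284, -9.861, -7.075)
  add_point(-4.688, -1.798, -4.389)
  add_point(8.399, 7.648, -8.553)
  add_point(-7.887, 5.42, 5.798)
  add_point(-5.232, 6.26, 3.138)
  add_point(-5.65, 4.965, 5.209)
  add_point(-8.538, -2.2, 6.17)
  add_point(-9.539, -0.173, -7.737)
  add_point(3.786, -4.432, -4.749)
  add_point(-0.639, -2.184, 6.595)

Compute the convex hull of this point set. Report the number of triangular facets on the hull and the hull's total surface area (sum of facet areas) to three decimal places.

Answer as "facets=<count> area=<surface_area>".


Points on the hull: [1, 2, 4, 5, 6, 8, 9, 11] (8 of 12).

Triangle areas on the boundary:
  f1: (p2, p4, p9) → 149.2891
  f2: (p8, p2, p9) → 128.8646
  f3: (p6, p4, p9) → 116.4788
  f4: (p6, p1, p4) → 52.6269
  f5: (p11, p8, p2) → 63.2527
  f6: (p11, p8, p1) → 38.2591
  f7: (p11, p2, p4) → 143.2565
  f8: (p11, p1, p4) → 87.1205
  f9: (p5, p8, p1) → 26.6471
  f10: (p5, p6, p1) → 11.3283
  f11: (p5, p8, p9) → 53.0084
  f12: (p5, p6, p9) → 24.9830
Σ area = 895.115

Euler characteristic 8−18+12 = 2 ✓

facets=12 area=895.115
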